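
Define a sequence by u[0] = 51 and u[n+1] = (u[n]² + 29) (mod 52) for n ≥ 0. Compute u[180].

We have u[0] = 51, u[1] = 30, u[2] = 45, u[3] = 26, u[4] = 29, u[5] = 38, u[6] = 17, u[7] = 6, u[8] = 13, u[9] = 42, u[10] = 25, u[11] = 30.
Since u[11] = u[1] = 30, the sequence is eventually periodic: after a pre-period of length 1 it cycles with period 10.
For n ≥ 1, u[n] depends only on (n - 1) mod 10. (180 - 1) mod 10 = 9, so u[180] = u[10] = 25.

25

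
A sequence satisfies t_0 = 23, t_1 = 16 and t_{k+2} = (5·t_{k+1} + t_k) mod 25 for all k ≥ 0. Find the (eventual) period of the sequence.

Listing terms: t_0 = 23, t_1 = 16, t_2 = 3, t_3 = 6, t_4 = 8, t_5 = 21, t_6 = 13, t_7 = 11, t_8 = 18, t_9 = 1, t_{10} = 23, t_{11} = 16.
Since (t_{10}, t_{11}) = (t_0, t_1) = (23, 16) (two consecutive terms determine the rest), the sequence is periodic with period 10.

10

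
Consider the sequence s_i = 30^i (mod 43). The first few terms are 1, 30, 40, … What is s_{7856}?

40

Listing terms: s_0 = 1, s_1 = 30, s_2 = 40, s_3 = 39, s_4 = 9, s_5 = 12, s_6 = 16, s_7 = 7, s_8 = 38, s_9 = 22, s_{10} = 15, s_{11} = 20, s_{12} = 41, s_{13} = 26, s_{14} = 6, s_{15} = 8, s_{16} = 25, s_{17} = 19, s_{18} = 11, s_{19} = 29, s_{20} = 10, s_{21} = 42, s_{22} = 13, s_{23} = 3, s_{24} = 4, s_{25} = 34, s_{26} = 31, s_{27} = 27, s_{28} = 36, s_{29} = 5, s_{30} = 21, s_{31} = 28, s_{32} = 23, s_{33} = 2, s_{34} = 17, s_{35} = 37, s_{36} = 35, s_{37} = 18, s_{38} = 24, s_{39} = 32, s_{40} = 14, s_{41} = 33, s_{42} = 1.
Since s_{42} = s_0 = 1, the sequence is periodic with period 42.
So s_{7856} = s_{0 + ((7856-0) mod 42)} = s_2 = 40.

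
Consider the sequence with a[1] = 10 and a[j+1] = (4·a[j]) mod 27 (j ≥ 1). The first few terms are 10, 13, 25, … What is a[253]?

10

Listing terms: a[1] = 10, a[2] = 13, a[3] = 25, a[4] = 19, a[5] = 22, a[6] = 7, a[7] = 1, a[8] = 4, a[9] = 16, a[10] = 10.
Since a[10] = a[1] = 10, the sequence is periodic with period 9.
So a[253] = a[1 + ((253-1) mod 9)] = a[1] = 10.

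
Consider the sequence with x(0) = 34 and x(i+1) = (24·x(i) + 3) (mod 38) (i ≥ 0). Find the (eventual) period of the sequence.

9

Listing terms: x(0) = 34; x(1) = 21; x(2) = 13; x(3) = 11; x(4) = 1; x(5) = 27; x(6) = 5; x(7) = 9; x(8) = 29; x(9) = 15; x(10) = 21.
Since x(10) = x(1) = 21, the sequence is eventually periodic: after a pre-period of length 1 it cycles with period 9.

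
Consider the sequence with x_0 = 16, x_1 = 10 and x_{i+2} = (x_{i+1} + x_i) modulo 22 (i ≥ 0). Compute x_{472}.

4

Listing terms: x_0 = 16; x_1 = 10; x_2 = 4; x_3 = 14; x_4 = 18; x_5 = 10; x_6 = 6; x_7 = 16; x_8 = 0; x_9 = 16; x_{10} = 16; x_{11} = 10.
Since (x_{10}, x_{11}) = (x_0, x_1) = (16, 10) (two consecutive terms determine the rest), the sequence is periodic with period 10.
(472 - 0) mod 10 = 2, so x_{472} = x_2 = 4.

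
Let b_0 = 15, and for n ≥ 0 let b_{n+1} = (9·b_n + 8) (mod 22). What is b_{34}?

Listing terms: b_0 = 15, b_1 = 11, b_2 = 19, b_3 = 3, b_4 = 13, b_5 = 15.
Since b_5 = b_0 = 15, the sequence is periodic with period 5.
So b_{34} = b_{0 + ((34-0) mod 5)} = b_4 = 13.

13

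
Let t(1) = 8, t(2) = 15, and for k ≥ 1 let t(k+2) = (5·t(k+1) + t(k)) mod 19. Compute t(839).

We have t(1) = 8, t(2) = 15, t(3) = 7, t(4) = 12, t(5) = 10, t(6) = 5, t(7) = 16, t(8) = 9, t(9) = 4, t(10) = 10, t(11) = 16, t(12) = 14, t(13) = 10, t(14) = 7, t(15) = 7, t(16) = 4, t(17) = 8, t(18) = 6, t(19) = 0, t(20) = 6, t(21) = 11, t(22) = 4, t(23) = 12, t(24) = 7, t(25) = 9, t(26) = 14, t(27) = 3, t(28) = 10, t(29) = 15, t(30) = 9, t(31) = 3, t(32) = 5, t(33) = 9, t(34) = 12, t(35) = 12, t(36) = 15, t(37) = 11, t(38) = 13, t(39) = 0, t(40) = 13, t(41) = 8, t(42) = 15.
The sequence repeats with period 40.
(839 - 1) mod 40 = 38, so t(839) = t(39) = 0.

0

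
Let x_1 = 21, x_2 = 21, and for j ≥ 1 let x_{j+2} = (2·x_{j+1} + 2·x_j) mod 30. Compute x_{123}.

24

x_1 = 21,  x_2 = 21,  x_3 = 24,  x_4 = 0,  x_5 = 18,  x_6 = 6,  x_7 = 18,  x_8 = 18,  x_9 = 12,  x_{10} = 0,  x_{11} = 24,  x_{12} = 18,  x_{13} = 24,  x_{14} = 24,  x_{15} = 6,  x_{16} = 0,  x_{17} = 12,  x_{18} = 24,  x_{19} = 12,  x_{20} = 12,  x_{21} = 18,  x_{22} = 0,  x_{23} = 6,  x_{24} = 12,  x_{25} = 6,  x_{26} = 6,  x_{27} = 24,  x_{28} = 0.
Since (x_{27}, x_{28}) = (x_3, x_4) = (24, 0) (two consecutive terms determine the rest), the sequence is eventually periodic: after a pre-period of length 2 it cycles with period 24.
For j ≥ 3, x_j depends only on (j - 3) mod 24. (123 - 3) mod 24 = 0, so x_{123} = x_3 = 24.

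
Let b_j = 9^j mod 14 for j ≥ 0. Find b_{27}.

Computing terms: b_0 = 1,  b_1 = 9,  b_2 = 11,  b_3 = 1.
The sequence repeats with period 3.
So b_{27} = b_{0 + ((27-0) mod 3)} = b_0 = 1.

1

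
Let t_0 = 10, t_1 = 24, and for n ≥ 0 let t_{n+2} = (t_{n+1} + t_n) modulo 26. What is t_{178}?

Listing terms: t_0 = 10; t_1 = 24; t_2 = 8; t_3 = 6; t_4 = 14; t_5 = 20; t_6 = 8; t_7 = 2; t_8 = 10; t_9 = 12; t_{10} = 22; t_{11} = 8; t_{12} = 4; t_{13} = 12; t_{14} = 16; t_{15} = 2; t_{16} = 18; t_{17} = 20; t_{18} = 12; t_{19} = 6; t_{20} = 18; t_{21} = 24; t_{22} = 16; t_{23} = 14; t_{24} = 4; t_{25} = 18; t_{26} = 22; t_{27} = 14; t_{28} = 10; t_{29} = 24.
Since (t_{28}, t_{29}) = (t_0, t_1) = (10, 24) (two consecutive terms determine the rest), the sequence is periodic with period 28.
So t_{178} = t_{0 + ((178-0) mod 28)} = t_{10} = 22.

22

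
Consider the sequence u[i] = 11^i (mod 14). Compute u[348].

1

Listing terms: u[0] = 1, u[1] = 11, u[2] = 9, u[3] = 1.
Since u[3] = u[0] = 1, the sequence is periodic with period 3.
(348 - 0) mod 3 = 0, so u[348] = u[0] = 1.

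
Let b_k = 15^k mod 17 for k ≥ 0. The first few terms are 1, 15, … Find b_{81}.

15

Listing terms: b_0 = 1,  b_1 = 15,  b_2 = 4,  b_3 = 9,  b_4 = 16,  b_5 = 2,  b_6 = 13,  b_7 = 8,  b_8 = 1.
The sequence repeats with period 8.
(81 - 0) mod 8 = 1, so b_{81} = b_1 = 15.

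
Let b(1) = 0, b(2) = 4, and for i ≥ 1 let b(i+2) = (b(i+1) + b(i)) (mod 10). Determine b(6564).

8

We have b(1) = 0; b(2) = 4; b(3) = 4; b(4) = 8; b(5) = 2; b(6) = 0; b(7) = 2; b(8) = 2; b(9) = 4; b(10) = 6; b(11) = 0; b(12) = 6; b(13) = 6; b(14) = 2; b(15) = 8; b(16) = 0; b(17) = 8; b(18) = 8; b(19) = 6; b(20) = 4; b(21) = 0; b(22) = 4.
Since (b(21), b(22)) = (b(1), b(2)) = (0, 4) (two consecutive terms determine the rest), the sequence is periodic with period 20.
So b(6564) = b(1 + ((6564-1) mod 20)) = b(4) = 8.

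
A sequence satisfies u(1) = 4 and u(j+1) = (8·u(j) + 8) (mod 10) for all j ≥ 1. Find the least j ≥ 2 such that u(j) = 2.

4

u(1) = 4; u(2) = 0; u(3) = 8; u(4) = 2; u(5) = 4.
The sequence repeats with period 4.
The value 2 first appears (with j ≥ 2) at u(4).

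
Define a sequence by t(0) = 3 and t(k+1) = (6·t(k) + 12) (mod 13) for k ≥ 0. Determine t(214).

1

t(0) = 3, t(1) = 4, t(2) = 10, t(3) = 7, t(4) = 2, t(5) = 11, t(6) = 0, t(7) = 12, t(8) = 6, t(9) = 9, t(10) = 1, t(11) = 5, t(12) = 3.
Since t(12) = t(0) = 3, the sequence is periodic with period 12.
(214 - 0) mod 12 = 10, so t(214) = t(10) = 1.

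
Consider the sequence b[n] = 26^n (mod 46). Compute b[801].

18

We have b[1] = 26,  b[2] = 32,  b[3] = 4,  b[4] = 12,  b[5] = 36,  b[6] = 16,  b[7] = 2,  b[8] = 6,  b[9] = 18,  b[10] = 8,  b[11] = 24,  b[12] = 26.
Since b[12] = b[1] = 26, the sequence is periodic with period 11.
So b[801] = b[1 + ((801-1) mod 11)] = b[9] = 18.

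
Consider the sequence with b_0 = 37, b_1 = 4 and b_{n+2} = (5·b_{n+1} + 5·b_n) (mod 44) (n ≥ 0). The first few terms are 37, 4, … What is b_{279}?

Listing terms: b_0 = 37; b_1 = 4; b_2 = 29; b_3 = 33; b_4 = 2; b_5 = 43; b_6 = 5; b_7 = 20; b_8 = 37; b_9 = 21; b_{10} = 26; b_{11} = 15; b_{12} = 29; b_{13} = 0; b_{14} = 13; b_{15} = 21; b_{16} = 38; b_{17} = 31; b_{18} = 37; b_{19} = 32; b_{20} = 37; b_{21} = 37; b_{22} = 18; b_{23} = 11; b_{24} = 13; b_{25} = 32; b_{26} = 5; b_{27} = 9; b_{28} = 26; b_{29} = 43; b_{30} = 37; b_{31} = 4.
The sequence repeats with period 30.
(279 - 0) mod 30 = 9, so b_{279} = b_9 = 21.

21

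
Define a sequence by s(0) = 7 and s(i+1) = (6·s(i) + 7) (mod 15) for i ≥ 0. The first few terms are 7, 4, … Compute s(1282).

1

Listing terms: s(0) = 7, s(1) = 4, s(2) = 1, s(3) = 13, s(4) = 10, s(5) = 7.
Since s(5) = s(0) = 7, the sequence is periodic with period 5.
So s(1282) = s(0 + ((1282-0) mod 5)) = s(2) = 1.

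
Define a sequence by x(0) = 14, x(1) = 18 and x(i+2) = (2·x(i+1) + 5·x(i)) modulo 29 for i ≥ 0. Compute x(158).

3

Listing terms: x(0) = 14; x(1) = 18; x(2) = 19; x(3) = 12; x(4) = 3; x(5) = 8; x(6) = 2; x(7) = 15; x(8) = 11; x(9) = 10; x(10) = 17; x(11) = 26; x(12) = 21; x(13) = 27; x(14) = 14; x(15) = 18.
Since (x(14), x(15)) = (x(0), x(1)) = (14, 18) (two consecutive terms determine the rest), the sequence is periodic with period 14.
(158 - 0) mod 14 = 4, so x(158) = x(4) = 3.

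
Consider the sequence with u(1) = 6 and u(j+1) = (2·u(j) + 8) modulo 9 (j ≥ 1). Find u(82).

5

We have u(1) = 6,  u(2) = 2,  u(3) = 3,  u(4) = 5,  u(5) = 0,  u(6) = 8,  u(7) = 6.
Since u(7) = u(1) = 6, the sequence is periodic with period 6.
So u(82) = u(1 + ((82-1) mod 6)) = u(4) = 5.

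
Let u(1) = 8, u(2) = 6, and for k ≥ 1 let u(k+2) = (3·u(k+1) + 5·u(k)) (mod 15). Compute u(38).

6

We have u(1) = 8,  u(2) = 6,  u(3) = 13,  u(4) = 9,  u(5) = 2,  u(6) = 6,  u(7) = 13.
Since (u(6), u(7)) = (u(2), u(3)) = (6, 13) (two consecutive terms determine the rest), the sequence is eventually periodic: after a pre-period of length 1 it cycles with period 4.
For k ≥ 2, u(k) depends only on (k - 2) mod 4. (38 - 2) mod 4 = 0, so u(38) = u(2) = 6.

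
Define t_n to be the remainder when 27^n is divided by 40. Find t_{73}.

27

Computing terms: t_0 = 1; t_1 = 27; t_2 = 9; t_3 = 3; t_4 = 1.
The sequence repeats with period 4.
(73 - 0) mod 4 = 1, so t_{73} = t_1 = 27.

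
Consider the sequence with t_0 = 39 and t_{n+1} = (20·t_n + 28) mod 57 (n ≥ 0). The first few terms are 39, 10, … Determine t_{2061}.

Computing terms: t_0 = 39,  t_1 = 10,  t_2 = 0,  t_3 = 28,  t_4 = 18,  t_5 = 46,  t_6 = 36,  t_7 = 7,  t_8 = 54,  t_9 = 25,  t_{10} = 15,  t_{11} = 43,  t_{12} = 33,  t_{13} = 4,  t_{14} = 51,  t_{15} = 22,  t_{16} = 12,  t_{17} = 40,  t_{18} = 30,  t_{19} = 1,  t_{20} = 48,  t_{21} = 19,  t_{22} = 9,  t_{23} = 37,  t_{24} = 27,  t_{25} = 55,  t_{26} = 45,  t_{27} = 16,  t_{28} = 6,  t_{29} = 34,  t_{30} = 24,  t_{31} = 52,  t_{32} = 42,  t_{33} = 13,  t_{34} = 3,  t_{35} = 31,  t_{36} = 21,  t_{37} = 49,  t_{38} = 39.
The sequence repeats with period 38.
So t_{2061} = t_{0 + ((2061-0) mod 38)} = t_9 = 25.

25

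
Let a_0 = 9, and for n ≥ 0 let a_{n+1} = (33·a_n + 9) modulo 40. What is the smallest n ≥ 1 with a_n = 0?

We have a_0 = 9,  a_1 = 26,  a_2 = 27,  a_3 = 20,  a_4 = 29,  a_5 = 6,  a_6 = 7,  a_7 = 0,  a_8 = 9.
Since a_8 = a_0 = 9, the sequence is periodic with period 8.
The value 0 first appears (with n ≥ 1) at a_7.

7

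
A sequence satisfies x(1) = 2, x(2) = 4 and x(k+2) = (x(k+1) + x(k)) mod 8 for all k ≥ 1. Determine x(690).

2

Listing terms: x(1) = 2,  x(2) = 4,  x(3) = 6,  x(4) = 2,  x(5) = 0,  x(6) = 2,  x(7) = 2,  x(8) = 4.
The sequence repeats with period 6.
So x(690) = x(1 + ((690-1) mod 6)) = x(6) = 2.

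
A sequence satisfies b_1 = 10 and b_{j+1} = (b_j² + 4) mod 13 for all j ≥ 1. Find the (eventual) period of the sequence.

b_1 = 10, b_2 = 0, b_3 = 4, b_4 = 7, b_5 = 1, b_6 = 5, b_7 = 3, b_8 = 0.
Since b_8 = b_2 = 0, the sequence is eventually periodic: after a pre-period of length 1 it cycles with period 6.

6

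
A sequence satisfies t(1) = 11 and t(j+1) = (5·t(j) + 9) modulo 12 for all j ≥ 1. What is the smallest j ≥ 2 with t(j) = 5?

Computing terms: t(1) = 11; t(2) = 4; t(3) = 5; t(4) = 10; t(5) = 11.
Since t(5) = t(1) = 11, the sequence is periodic with period 4.
The value 5 first appears (with j ≥ 2) at t(3).

3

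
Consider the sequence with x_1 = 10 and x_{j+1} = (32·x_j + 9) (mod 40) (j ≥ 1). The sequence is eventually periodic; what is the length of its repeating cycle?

Listing terms: x_1 = 10; x_2 = 9; x_3 = 17; x_4 = 33; x_5 = 25; x_6 = 9.
Since x_6 = x_2 = 9, the sequence is eventually periodic: after a pre-period of length 1 it cycles with period 4.

4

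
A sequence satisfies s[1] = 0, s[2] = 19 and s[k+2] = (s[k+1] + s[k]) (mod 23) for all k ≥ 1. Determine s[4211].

Listing terms: s[1] = 0; s[2] = 19; s[3] = 19; s[4] = 15; s[5] = 11; s[6] = 3; s[7] = 14; s[8] = 17; s[9] = 8; s[10] = 2; s[11] = 10; s[12] = 12; s[13] = 22; s[14] = 11; s[15] = 10; s[16] = 21; s[17] = 8; s[18] = 6; s[19] = 14; s[20] = 20; s[21] = 11; s[22] = 8; s[23] = 19; s[24] = 4; s[25] = 0; s[26] = 4; s[27] = 4; s[28] = 8; s[29] = 12; s[30] = 20; s[31] = 9; s[32] = 6; s[33] = 15; s[34] = 21; s[35] = 13; s[36] = 11; s[37] = 1; s[38] = 12; s[39] = 13; s[40] = 2; s[41] = 15; s[42] = 17; s[43] = 9; s[44] = 3; s[45] = 12; s[46] = 15; s[47] = 4; s[48] = 19; s[49] = 0; s[50] = 19.
The sequence repeats with period 48.
So s[4211] = s[1 + ((4211-1) mod 48)] = s[35] = 13.

13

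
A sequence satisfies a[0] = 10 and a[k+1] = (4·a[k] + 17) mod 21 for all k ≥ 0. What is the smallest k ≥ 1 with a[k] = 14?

Listing terms: a[0] = 10; a[1] = 15; a[2] = 14; a[3] = 10.
Since a[3] = a[0] = 10, the sequence is periodic with period 3.
The value 14 first appears (with k ≥ 1) at a[2].

2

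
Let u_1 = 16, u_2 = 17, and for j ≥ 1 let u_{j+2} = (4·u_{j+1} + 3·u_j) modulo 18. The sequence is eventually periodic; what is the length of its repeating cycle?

6

u_1 = 16; u_2 = 17; u_3 = 8; u_4 = 11; u_5 = 14; u_6 = 17; u_7 = 2; u_8 = 5; u_9 = 8; u_{10} = 11.
Since (u_9, u_{10}) = (u_3, u_4) = (8, 11) (two consecutive terms determine the rest), the sequence is eventually periodic: after a pre-period of length 2 it cycles with period 6.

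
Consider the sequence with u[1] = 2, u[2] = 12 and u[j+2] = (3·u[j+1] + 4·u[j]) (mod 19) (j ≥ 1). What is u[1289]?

18

We have u[1] = 2, u[2] = 12, u[3] = 6, u[4] = 9, u[5] = 13, u[6] = 18, u[7] = 11, u[8] = 10, u[9] = 17, u[10] = 15, u[11] = 18, u[12] = 0, u[13] = 15, u[14] = 7, u[15] = 5, u[16] = 5, u[17] = 16, u[18] = 11, u[19] = 2, u[20] = 12.
Since (u[19], u[20]) = (u[1], u[2]) = (2, 12) (two consecutive terms determine the rest), the sequence is periodic with period 18.
(1289 - 1) mod 18 = 10, so u[1289] = u[11] = 18.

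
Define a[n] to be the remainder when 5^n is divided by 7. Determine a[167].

We have a[1] = 5, a[2] = 4, a[3] = 6, a[4] = 2, a[5] = 3, a[6] = 1, a[7] = 5.
Since a[7] = a[1] = 5, the sequence is periodic with period 6.
(167 - 1) mod 6 = 4, so a[167] = a[5] = 3.

3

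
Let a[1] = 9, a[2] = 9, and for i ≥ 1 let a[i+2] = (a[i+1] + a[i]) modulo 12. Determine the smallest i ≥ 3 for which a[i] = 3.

4

We have a[1] = 9; a[2] = 9; a[3] = 6; a[4] = 3; a[5] = 9; a[6] = 0; a[7] = 9; a[8] = 9.
The sequence repeats with period 6.
The value 3 first appears (with i ≥ 3) at a[4].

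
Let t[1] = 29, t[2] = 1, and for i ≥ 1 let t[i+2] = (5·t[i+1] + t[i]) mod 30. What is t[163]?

19

t[1] = 29; t[2] = 1; t[3] = 4; t[4] = 21; t[5] = 19; t[6] = 26; t[7] = 29; t[8] = 21; t[9] = 14; t[10] = 1; t[11] = 19; t[12] = 6; t[13] = 19; t[14] = 11; t[15] = 14; t[16] = 21; t[17] = 29; t[18] = 16; t[19] = 19; t[20] = 21; t[21] = 4; t[22] = 11; t[23] = 29; t[24] = 6; t[25] = 29; t[26] = 1.
Since (t[25], t[26]) = (t[1], t[2]) = (29, 1) (two consecutive terms determine the rest), the sequence is periodic with period 24.
(163 - 1) mod 24 = 18, so t[163] = t[19] = 19.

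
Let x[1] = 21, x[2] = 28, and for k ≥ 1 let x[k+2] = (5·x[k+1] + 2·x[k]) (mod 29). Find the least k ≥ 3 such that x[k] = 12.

We have x[1] = 21, x[2] = 28, x[3] = 8, x[4] = 9, x[5] = 3, x[6] = 4, x[7] = 26, x[8] = 22, x[9] = 17, x[10] = 13, x[11] = 12, x[12] = 28, x[13] = 19, x[14] = 6, x[15] = 10, x[16] = 4, x[17] = 11, x[18] = 5, x[19] = 18, x[20] = 13, x[21] = 14, x[22] = 9, x[23] = 15, x[24] = 6, x[25] = 2, x[26] = 22, x[27] = 27, x[28] = 5, x[29] = 21, x[30] = 28.
Since (x[29], x[30]) = (x[1], x[2]) = (21, 28) (two consecutive terms determine the rest), the sequence is periodic with period 28.
The value 12 first appears (with k ≥ 3) at x[11].

11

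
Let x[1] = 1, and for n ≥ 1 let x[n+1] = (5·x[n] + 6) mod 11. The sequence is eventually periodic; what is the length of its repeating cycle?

5

We have x[1] = 1, x[2] = 0, x[3] = 6, x[4] = 3, x[5] = 10, x[6] = 1.
Since x[6] = x[1] = 1, the sequence is periodic with period 5.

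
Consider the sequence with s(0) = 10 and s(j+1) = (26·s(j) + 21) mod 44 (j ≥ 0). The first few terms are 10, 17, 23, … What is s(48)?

Listing terms: s(0) = 10, s(1) = 17, s(2) = 23, s(3) = 3, s(4) = 11, s(5) = 43, s(6) = 39, s(7) = 23.
Since s(7) = s(2) = 23, the sequence is eventually periodic: after a pre-period of length 2 it cycles with period 5.
For j ≥ 2, s(j) depends only on (j - 2) mod 5. (48 - 2) mod 5 = 1, so s(48) = s(3) = 3.

3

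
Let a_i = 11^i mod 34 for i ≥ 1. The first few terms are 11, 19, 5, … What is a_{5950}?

Computing terms: a_1 = 11; a_2 = 19; a_3 = 5; a_4 = 21; a_5 = 27; a_6 = 25; a_7 = 3; a_8 = 33; a_9 = 23; a_{10} = 15; a_{11} = 29; a_{12} = 13; a_{13} = 7; a_{14} = 9; a_{15} = 31; a_{16} = 1; a_{17} = 11.
Since a_{17} = a_1 = 11, the sequence is periodic with period 16.
(5950 - 1) mod 16 = 13, so a_{5950} = a_{14} = 9.

9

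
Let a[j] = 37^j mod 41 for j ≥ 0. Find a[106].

37

We have a[0] = 1; a[1] = 37; a[2] = 16; a[3] = 18; a[4] = 10; a[5] = 1.
Since a[5] = a[0] = 1, the sequence is periodic with period 5.
So a[106] = a[0 + ((106-0) mod 5)] = a[1] = 37.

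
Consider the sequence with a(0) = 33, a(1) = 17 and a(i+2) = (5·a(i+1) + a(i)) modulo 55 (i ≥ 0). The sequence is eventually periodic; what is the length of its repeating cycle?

24

We have a(0) = 33,  a(1) = 17,  a(2) = 8,  a(3) = 2,  a(4) = 18,  a(5) = 37,  a(6) = 38,  a(7) = 7,  a(8) = 18,  a(9) = 42,  a(10) = 8,  a(11) = 27,  a(12) = 33,  a(13) = 27,  a(14) = 3,  a(15) = 42,  a(16) = 48,  a(17) = 7,  a(18) = 28,  a(19) = 37,  a(20) = 48,  a(21) = 2,  a(22) = 3,  a(23) = 17,  a(24) = 33,  a(25) = 17.
The sequence repeats with period 24.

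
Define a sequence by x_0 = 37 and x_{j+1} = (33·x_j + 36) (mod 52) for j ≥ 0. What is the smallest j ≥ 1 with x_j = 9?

1

We have x_0 = 37, x_1 = 9, x_2 = 21, x_3 = 1, x_4 = 17, x_5 = 25, x_6 = 29, x_7 = 5, x_8 = 45, x_9 = 13, x_{10} = 49, x_{11} = 41, x_{12} = 37.
The sequence repeats with period 12.
The value 9 first appears (with j ≥ 1) at x_1.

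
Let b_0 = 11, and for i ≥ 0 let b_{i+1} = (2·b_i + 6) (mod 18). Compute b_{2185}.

We have b_0 = 11,  b_1 = 10,  b_2 = 8,  b_3 = 4,  b_4 = 14,  b_5 = 16,  b_6 = 2,  b_7 = 10.
Since b_7 = b_1 = 10, the sequence is eventually periodic: after a pre-period of length 1 it cycles with period 6.
For i ≥ 1, b_i depends only on (i - 1) mod 6. (2185 - 1) mod 6 = 0, so b_{2185} = b_1 = 10.

10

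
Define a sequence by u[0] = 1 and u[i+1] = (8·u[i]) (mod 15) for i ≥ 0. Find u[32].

We have u[0] = 1,  u[1] = 8,  u[2] = 4,  u[3] = 2,  u[4] = 1.
Since u[4] = u[0] = 1, the sequence is periodic with period 4.
So u[32] = u[0 + ((32-0) mod 4)] = u[0] = 1.

1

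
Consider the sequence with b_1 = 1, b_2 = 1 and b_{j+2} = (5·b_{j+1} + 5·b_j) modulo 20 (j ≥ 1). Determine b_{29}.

5

Computing terms: b_1 = 1,  b_2 = 1,  b_3 = 10,  b_4 = 15,  b_5 = 5,  b_6 = 0,  b_7 = 5,  b_8 = 5,  b_9 = 10,  b_{10} = 15.
Since (b_9, b_{10}) = (b_3, b_4) = (10, 15) (two consecutive terms determine the rest), the sequence is eventually periodic: after a pre-period of length 2 it cycles with period 6.
For j ≥ 3, b_j depends only on (j - 3) mod 6. (29 - 3) mod 6 = 2, so b_{29} = b_5 = 5.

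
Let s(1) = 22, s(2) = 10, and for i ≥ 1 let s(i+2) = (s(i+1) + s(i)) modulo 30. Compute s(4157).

We have s(1) = 22,  s(2) = 10,  s(3) = 2,  s(4) = 12,  s(5) = 14,  s(6) = 26,  s(7) = 10,  s(8) = 6,  s(9) = 16,  s(10) = 22,  s(11) = 8,  s(12) = 0,  s(13) = 8,  s(14) = 8,  s(15) = 16,  s(16) = 24,  s(17) = 10,  s(18) = 4,  s(19) = 14,  s(20) = 18,  s(21) = 2,  s(22) = 20,  s(23) = 22,  s(24) = 12,  s(25) = 4,  s(26) = 16,  s(27) = 20,  s(28) = 6,  s(29) = 26,  s(30) = 2,  s(31) = 28,  s(32) = 0,  s(33) = 28,  s(34) = 28,  s(35) = 26,  s(36) = 24,  s(37) = 20,  s(38) = 14,  s(39) = 4,  s(40) = 18,  s(41) = 22,  s(42) = 10.
The sequence repeats with period 40.
(4157 - 1) mod 40 = 36, so s(4157) = s(37) = 20.

20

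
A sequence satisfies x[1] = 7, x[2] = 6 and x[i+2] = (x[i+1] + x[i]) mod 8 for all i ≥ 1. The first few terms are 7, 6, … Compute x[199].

3

We have x[1] = 7, x[2] = 6, x[3] = 5, x[4] = 3, x[5] = 0, x[6] = 3, x[7] = 3, x[8] = 6, x[9] = 1, x[10] = 7, x[11] = 0, x[12] = 7, x[13] = 7, x[14] = 6.
Since (x[13], x[14]) = (x[1], x[2]) = (7, 6) (two consecutive terms determine the rest), the sequence is periodic with period 12.
So x[199] = x[1 + ((199-1) mod 12)] = x[7] = 3.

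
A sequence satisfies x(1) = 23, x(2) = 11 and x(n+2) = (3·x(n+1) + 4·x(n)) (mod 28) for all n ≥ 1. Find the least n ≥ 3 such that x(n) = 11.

Computing terms: x(1) = 23,  x(2) = 11,  x(3) = 13,  x(4) = 27,  x(5) = 21,  x(6) = 3,  x(7) = 9,  x(8) = 11,  x(9) = 13.
Since (x(8), x(9)) = (x(2), x(3)) = (11, 13) (two consecutive terms determine the rest), the sequence is eventually periodic: after a pre-period of length 1 it cycles with period 6.
The value 11 next appears (with n ≥ 3) at x(8).

8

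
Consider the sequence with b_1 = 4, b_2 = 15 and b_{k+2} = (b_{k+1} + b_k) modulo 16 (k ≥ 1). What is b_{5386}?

2

b_1 = 4; b_2 = 15; b_3 = 3; b_4 = 2; b_5 = 5; b_6 = 7; b_7 = 12; b_8 = 3; b_9 = 15; b_{10} = 2; b_{11} = 1; b_{12} = 3; b_{13} = 4; b_{14} = 7; b_{15} = 11; b_{16} = 2; b_{17} = 13; b_{18} = 15; b_{19} = 12; b_{20} = 11; b_{21} = 7; b_{22} = 2; b_{23} = 9; b_{24} = 11; b_{25} = 4; b_{26} = 15.
The sequence repeats with period 24.
(5386 - 1) mod 24 = 9, so b_{5386} = b_{10} = 2.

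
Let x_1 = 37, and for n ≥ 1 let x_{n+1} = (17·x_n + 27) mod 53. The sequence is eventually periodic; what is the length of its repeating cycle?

26

x_1 = 37, x_2 = 20, x_3 = 49, x_4 = 12, x_5 = 19, x_6 = 32, x_7 = 41, x_8 = 35, x_9 = 39, x_{10} = 1, x_{11} = 44, x_{12} = 33, x_{13} = 5, x_{14} = 6, x_{15} = 23, x_{16} = 47, x_{17} = 31, x_{18} = 24, x_{19} = 11, x_{20} = 2, x_{21} = 8, x_{22} = 4, x_{23} = 42, x_{24} = 52, x_{25} = 10, x_{26} = 38, x_{27} = 37.
Since x_{27} = x_1 = 37, the sequence is periodic with period 26.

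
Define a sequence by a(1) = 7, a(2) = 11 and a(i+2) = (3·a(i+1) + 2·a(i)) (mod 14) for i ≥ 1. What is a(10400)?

a(1) = 7,  a(2) = 11,  a(3) = 5,  a(4) = 9,  a(5) = 9,  a(6) = 3,  a(7) = 13,  a(8) = 3,  a(9) = 7,  a(10) = 13,  a(11) = 11,  a(12) = 3,  a(13) = 3,  a(14) = 1,  a(15) = 9,  a(16) = 1,  a(17) = 7,  a(18) = 9,  a(19) = 13,  a(20) = 1,  a(21) = 1,  a(22) = 5,  a(23) = 3,  a(24) = 5,  a(25) = 7,  a(26) = 3,  a(27) = 9,  a(28) = 5,  a(29) = 5,  a(30) = 11,  a(31) = 1,  a(32) = 11,  a(33) = 7,  a(34) = 1,  a(35) = 3,  a(36) = 11,  a(37) = 11,  a(38) = 13,  a(39) = 5,  a(40) = 13,  a(41) = 7,  a(42) = 5,  a(43) = 1,  a(44) = 13,  a(45) = 13,  a(46) = 9,  a(47) = 11,  a(48) = 9,  a(49) = 7,  a(50) = 11.
Since (a(49), a(50)) = (a(1), a(2)) = (7, 11) (two consecutive terms determine the rest), the sequence is periodic with period 48.
(10400 - 1) mod 48 = 31, so a(10400) = a(32) = 11.

11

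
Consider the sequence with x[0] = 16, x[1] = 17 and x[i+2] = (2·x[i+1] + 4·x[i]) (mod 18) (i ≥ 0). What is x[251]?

6

Computing terms: x[0] = 16; x[1] = 17; x[2] = 8; x[3] = 12; x[4] = 2; x[5] = 16; x[6] = 4; x[7] = 0; x[8] = 16; x[9] = 14; x[10] = 2; x[11] = 6; x[12] = 2; x[13] = 10; x[14] = 10; x[15] = 6; x[16] = 16; x[17] = 2; x[18] = 14; x[19] = 0; x[20] = 2; x[21] = 4; x[22] = 16; x[23] = 12; x[24] = 16; x[25] = 8; x[26] = 8; x[27] = 12.
Since (x[26], x[27]) = (x[2], x[3]) = (8, 12) (two consecutive terms determine the rest), the sequence is eventually periodic: after a pre-period of length 2 it cycles with period 24.
For i ≥ 2, x[i] depends only on (i - 2) mod 24. (251 - 2) mod 24 = 9, so x[251] = x[11] = 6.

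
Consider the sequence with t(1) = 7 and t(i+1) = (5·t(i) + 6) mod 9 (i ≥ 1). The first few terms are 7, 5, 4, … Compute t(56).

Computing terms: t(1) = 7; t(2) = 5; t(3) = 4; t(4) = 8; t(5) = 1; t(6) = 2; t(7) = 7.
Since t(7) = t(1) = 7, the sequence is periodic with period 6.
So t(56) = t(1 + ((56-1) mod 6)) = t(2) = 5.

5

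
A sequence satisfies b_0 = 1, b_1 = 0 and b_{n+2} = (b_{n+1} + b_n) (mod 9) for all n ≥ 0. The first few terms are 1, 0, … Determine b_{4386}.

b_0 = 1,  b_1 = 0,  b_2 = 1,  b_3 = 1,  b_4 = 2,  b_5 = 3,  b_6 = 5,  b_7 = 8,  b_8 = 4,  b_9 = 3,  b_{10} = 7,  b_{11} = 1,  b_{12} = 8,  b_{13} = 0,  b_{14} = 8,  b_{15} = 8,  b_{16} = 7,  b_{17} = 6,  b_{18} = 4,  b_{19} = 1,  b_{20} = 5,  b_{21} = 6,  b_{22} = 2,  b_{23} = 8,  b_{24} = 1,  b_{25} = 0.
The sequence repeats with period 24.
So b_{4386} = b_{0 + ((4386-0) mod 24)} = b_{18} = 4.

4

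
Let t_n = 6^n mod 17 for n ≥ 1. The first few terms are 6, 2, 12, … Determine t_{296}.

16

Computing terms: t_1 = 6, t_2 = 2, t_3 = 12, t_4 = 4, t_5 = 7, t_6 = 8, t_7 = 14, t_8 = 16, t_9 = 11, t_{10} = 15, t_{11} = 5, t_{12} = 13, t_{13} = 10, t_{14} = 9, t_{15} = 3, t_{16} = 1, t_{17} = 6.
The sequence repeats with period 16.
So t_{296} = t_{1 + ((296-1) mod 16)} = t_8 = 16.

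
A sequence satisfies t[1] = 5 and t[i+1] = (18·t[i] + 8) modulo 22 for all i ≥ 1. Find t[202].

10

We have t[1] = 5, t[2] = 10, t[3] = 12, t[4] = 4, t[5] = 14, t[6] = 18, t[7] = 2, t[8] = 0, t[9] = 8, t[10] = 20, t[11] = 16, t[12] = 10.
Since t[12] = t[2] = 10, the sequence is eventually periodic: after a pre-period of length 1 it cycles with period 10.
For i ≥ 2, t[i] depends only on (i - 2) mod 10. (202 - 2) mod 10 = 0, so t[202] = t[2] = 10.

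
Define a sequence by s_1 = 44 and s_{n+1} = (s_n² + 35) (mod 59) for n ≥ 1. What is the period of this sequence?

4

Computing terms: s_1 = 44, s_2 = 24, s_3 = 21, s_4 = 4, s_5 = 51, s_6 = 40, s_7 = 42, s_8 = 29, s_9 = 50, s_{10} = 57, s_{11} = 39, s_{12} = 22, s_{13} = 47, s_{14} = 2, s_{15} = 39.
Since s_{15} = s_{11} = 39, the sequence is eventually periodic: after a pre-period of length 10 it cycles with period 4.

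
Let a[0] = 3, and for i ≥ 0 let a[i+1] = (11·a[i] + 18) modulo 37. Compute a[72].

3

a[0] = 3,  a[1] = 14,  a[2] = 24,  a[3] = 23,  a[4] = 12,  a[5] = 2,  a[6] = 3.
The sequence repeats with period 6.
So a[72] = a[0 + ((72-0) mod 6)] = a[0] = 3.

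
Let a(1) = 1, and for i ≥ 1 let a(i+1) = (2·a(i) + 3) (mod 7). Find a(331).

Listing terms: a(1) = 1; a(2) = 5; a(3) = 6; a(4) = 1.
The sequence repeats with period 3.
So a(331) = a(1 + ((331-1) mod 3)) = a(1) = 1.

1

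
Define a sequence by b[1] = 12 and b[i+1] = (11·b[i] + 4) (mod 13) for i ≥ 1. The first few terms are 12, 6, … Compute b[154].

We have b[1] = 12; b[2] = 6; b[3] = 5; b[4] = 7; b[5] = 3; b[6] = 11; b[7] = 8; b[8] = 1; b[9] = 2; b[10] = 0; b[11] = 4; b[12] = 9; b[13] = 12.
Since b[13] = b[1] = 12, the sequence is periodic with period 12.
So b[154] = b[1 + ((154-1) mod 12)] = b[10] = 0.

0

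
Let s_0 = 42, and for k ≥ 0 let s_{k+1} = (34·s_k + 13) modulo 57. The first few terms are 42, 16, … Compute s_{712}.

31

We have s_0 = 42, s_1 = 16, s_2 = 44, s_3 = 27, s_4 = 19, s_5 = 32, s_6 = 18, s_7 = 55, s_8 = 2, s_9 = 24, s_{10} = 31, s_{11} = 41, s_{12} = 39, s_{13} = 28, s_{14} = 53, s_{15} = 48, s_{16} = 49, s_{17} = 26, s_{18} = 42.
The sequence repeats with period 18.
So s_{712} = s_{0 + ((712-0) mod 18)} = s_{10} = 31.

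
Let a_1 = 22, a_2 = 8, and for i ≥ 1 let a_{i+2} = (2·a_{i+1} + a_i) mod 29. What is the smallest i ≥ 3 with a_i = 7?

10

a_1 = 22, a_2 = 8, a_3 = 9, a_4 = 26, a_5 = 3, a_6 = 3, a_7 = 9, a_8 = 21, a_9 = 22, a_{10} = 7, a_{11} = 7, a_{12} = 21, a_{13} = 20, a_{14} = 3, a_{15} = 26, a_{16} = 26, a_{17} = 20, a_{18} = 8, a_{19} = 7, a_{20} = 22, a_{21} = 22, a_{22} = 8.
The sequence repeats with period 20.
The value 7 first appears (with i ≥ 3) at a_{10}.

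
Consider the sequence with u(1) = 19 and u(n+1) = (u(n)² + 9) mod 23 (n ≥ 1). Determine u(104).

22

u(1) = 19; u(2) = 2; u(3) = 13; u(4) = 17; u(5) = 22; u(6) = 10; u(7) = 17.
Since u(7) = u(4) = 17, the sequence is eventually periodic: after a pre-period of length 3 it cycles with period 3.
For n ≥ 4, u(n) depends only on (n - 4) mod 3. (104 - 4) mod 3 = 1, so u(104) = u(5) = 22.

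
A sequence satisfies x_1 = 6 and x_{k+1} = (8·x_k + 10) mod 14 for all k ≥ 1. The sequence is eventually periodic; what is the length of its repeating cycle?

7

Computing terms: x_1 = 6,  x_2 = 2,  x_3 = 12,  x_4 = 8,  x_5 = 4,  x_6 = 0,  x_7 = 10,  x_8 = 6.
The sequence repeats with period 7.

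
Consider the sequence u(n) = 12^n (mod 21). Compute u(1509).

Computing terms: u(0) = 1; u(1) = 12; u(2) = 18; u(3) = 6; u(4) = 9; u(5) = 3; u(6) = 15; u(7) = 12.
Since u(7) = u(1) = 12, the sequence is eventually periodic: after a pre-period of length 1 it cycles with period 6.
For n ≥ 1, u(n) depends only on (n - 1) mod 6. (1509 - 1) mod 6 = 2, so u(1509) = u(3) = 6.

6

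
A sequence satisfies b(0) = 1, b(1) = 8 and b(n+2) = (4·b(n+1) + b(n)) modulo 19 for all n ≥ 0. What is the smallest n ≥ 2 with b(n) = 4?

b(0) = 1,  b(1) = 8,  b(2) = 14,  b(3) = 7,  b(4) = 4,  b(5) = 4,  b(6) = 1,  b(7) = 8.
The sequence repeats with period 6.
The value 4 first appears (with n ≥ 2) at b(4).

4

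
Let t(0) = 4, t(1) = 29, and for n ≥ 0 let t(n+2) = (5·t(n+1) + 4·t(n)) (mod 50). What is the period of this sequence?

Computing terms: t(0) = 4,  t(1) = 29,  t(2) = 11,  t(3) = 21,  t(4) = 49,  t(5) = 29,  t(6) = 41,  t(7) = 21,  t(8) = 19,  t(9) = 29,  t(10) = 21,  t(11) = 21,  t(12) = 39,  t(13) = 29,  t(14) = 1,  t(15) = 21,  t(16) = 9,  t(17) = 29,  t(18) = 31,  t(19) = 21,  t(20) = 29,  t(21) = 29,  t(22) = 11.
Since (t(21), t(22)) = (t(1), t(2)) = (29, 11) (two consecutive terms determine the rest), the sequence is eventually periodic: after a pre-period of length 1 it cycles with period 20.

20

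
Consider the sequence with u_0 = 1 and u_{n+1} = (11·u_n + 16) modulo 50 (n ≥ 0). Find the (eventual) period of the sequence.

We have u_0 = 1, u_1 = 27, u_2 = 13, u_3 = 9, u_4 = 15, u_5 = 31, u_6 = 7, u_7 = 43, u_8 = 39, u_9 = 45, u_{10} = 11, u_{11} = 37, u_{12} = 23, u_{13} = 19, u_{14} = 25, u_{15} = 41, u_{16} = 17, u_{17} = 3, u_{18} = 49, u_{19} = 5, u_{20} = 21, u_{21} = 47, u_{22} = 33, u_{23} = 29, u_{24} = 35, u_{25} = 1.
Since u_{25} = u_0 = 1, the sequence is periodic with period 25.

25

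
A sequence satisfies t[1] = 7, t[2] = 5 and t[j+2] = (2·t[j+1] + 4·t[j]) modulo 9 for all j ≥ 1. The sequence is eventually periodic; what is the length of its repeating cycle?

t[1] = 7; t[2] = 5; t[3] = 2; t[4] = 6; t[5] = 2; t[6] = 1; t[7] = 1; t[8] = 6; t[9] = 7; t[10] = 2; t[11] = 5; t[12] = 0; t[13] = 2; t[14] = 4; t[15] = 7; t[16] = 3; t[17] = 7; t[18] = 8; t[19] = 8; t[20] = 3; t[21] = 2; t[22] = 7; t[23] = 4; t[24] = 0; t[25] = 7; t[26] = 5.
The sequence repeats with period 24.

24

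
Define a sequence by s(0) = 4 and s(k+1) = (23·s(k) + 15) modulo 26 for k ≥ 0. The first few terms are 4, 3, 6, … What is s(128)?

Listing terms: s(0) = 4,  s(1) = 3,  s(2) = 6,  s(3) = 23,  s(4) = 24,  s(5) = 21,  s(6) = 4.
The sequence repeats with period 6.
(128 - 0) mod 6 = 2, so s(128) = s(2) = 6.

6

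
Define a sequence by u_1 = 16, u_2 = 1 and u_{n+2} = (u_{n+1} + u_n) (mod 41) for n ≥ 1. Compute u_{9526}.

We have u_1 = 16,  u_2 = 1,  u_3 = 17,  u_4 = 18,  u_5 = 35,  u_6 = 12,  u_7 = 6,  u_8 = 18,  u_9 = 24,  u_{10} = 1,  u_{11} = 25,  u_{12} = 26,  u_{13} = 10,  u_{14} = 36,  u_{15} = 5,  u_{16} = 0,  u_{17} = 5,  u_{18} = 5,  u_{19} = 10,  u_{20} = 15,  u_{21} = 25,  u_{22} = 40,  u_{23} = 24,  u_{24} = 23,  u_{25} = 6,  u_{26} = 29,  u_{27} = 35,  u_{28} = 23,  u_{29} = 17,  u_{30} = 40,  u_{31} = 16,  u_{32} = 15,  u_{33} = 31,  u_{34} = 5,  u_{35} = 36,  u_{36} = 0,  u_{37} = 36,  u_{38} = 36,  u_{39} = 31,  u_{40} = 26,  u_{41} = 16,  u_{42} = 1.
Since (u_{41}, u_{42}) = (u_1, u_2) = (16, 1) (two consecutive terms determine the rest), the sequence is periodic with period 40.
So u_{9526} = u_{1 + ((9526-1) mod 40)} = u_6 = 12.

12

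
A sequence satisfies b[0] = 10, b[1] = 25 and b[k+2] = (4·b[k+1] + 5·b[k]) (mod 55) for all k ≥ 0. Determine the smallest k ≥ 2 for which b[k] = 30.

9

Computing terms: b[0] = 10, b[1] = 25, b[2] = 40, b[3] = 10, b[4] = 20, b[5] = 20, b[6] = 15, b[7] = 50, b[8] = 0, b[9] = 30, b[10] = 10, b[11] = 25.
The sequence repeats with period 10.
The value 30 first appears (with k ≥ 2) at b[9].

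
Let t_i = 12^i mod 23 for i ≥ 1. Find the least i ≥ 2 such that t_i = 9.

6

Computing terms: t_1 = 12; t_2 = 6; t_3 = 3; t_4 = 13; t_5 = 18; t_6 = 9; t_7 = 16; t_8 = 8; t_9 = 4; t_{10} = 2; t_{11} = 1; t_{12} = 12.
The sequence repeats with period 11.
The value 9 first appears (with i ≥ 2) at t_6.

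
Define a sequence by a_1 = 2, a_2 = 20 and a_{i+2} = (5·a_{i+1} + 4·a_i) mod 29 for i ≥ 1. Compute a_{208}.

3

Computing terms: a_1 = 2; a_2 = 20; a_3 = 21; a_4 = 11; a_5 = 23; a_6 = 14; a_7 = 17; a_8 = 25; a_9 = 19; a_{10} = 21; a_{11} = 7; a_{12} = 3; a_{13} = 14; a_{14} = 24; a_{15} = 2; a_{16} = 19; a_{17} = 16; a_{18} = 11; a_{19} = 3; a_{20} = 1; a_{21} = 17; a_{22} = 2; a_{23} = 20.
The sequence repeats with period 21.
So a_{208} = a_{1 + ((208-1) mod 21)} = a_{19} = 3.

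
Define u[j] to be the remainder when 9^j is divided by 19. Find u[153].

Computing terms: u[1] = 9; u[2] = 5; u[3] = 7; u[4] = 6; u[5] = 16; u[6] = 11; u[7] = 4; u[8] = 17; u[9] = 1; u[10] = 9.
The sequence repeats with period 9.
So u[153] = u[1 + ((153-1) mod 9)] = u[9] = 1.

1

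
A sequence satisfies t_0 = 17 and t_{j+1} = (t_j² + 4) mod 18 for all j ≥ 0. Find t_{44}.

11

Listing terms: t_0 = 17, t_1 = 5, t_2 = 11, t_3 = 17.
The sequence repeats with period 3.
(44 - 0) mod 3 = 2, so t_{44} = t_2 = 11.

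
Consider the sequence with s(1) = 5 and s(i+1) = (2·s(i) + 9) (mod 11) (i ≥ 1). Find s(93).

3

We have s(1) = 5; s(2) = 8; s(3) = 3; s(4) = 4; s(5) = 6; s(6) = 10; s(7) = 7; s(8) = 1; s(9) = 0; s(10) = 9; s(11) = 5.
Since s(11) = s(1) = 5, the sequence is periodic with period 10.
So s(93) = s(1 + ((93-1) mod 10)) = s(3) = 3.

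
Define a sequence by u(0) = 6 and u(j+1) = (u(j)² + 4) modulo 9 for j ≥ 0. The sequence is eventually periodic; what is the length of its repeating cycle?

Listing terms: u(0) = 6, u(1) = 4, u(2) = 2, u(3) = 8, u(4) = 5, u(5) = 2.
Since u(5) = u(2) = 2, the sequence is eventually periodic: after a pre-period of length 2 it cycles with period 3.

3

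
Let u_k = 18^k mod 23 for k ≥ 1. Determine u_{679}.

16

Listing terms: u_1 = 18,  u_2 = 2,  u_3 = 13,  u_4 = 4,  u_5 = 3,  u_6 = 8,  u_7 = 6,  u_8 = 16,  u_9 = 12,  u_{10} = 9,  u_{11} = 1,  u_{12} = 18.
Since u_{12} = u_1 = 18, the sequence is periodic with period 11.
(679 - 1) mod 11 = 7, so u_{679} = u_8 = 16.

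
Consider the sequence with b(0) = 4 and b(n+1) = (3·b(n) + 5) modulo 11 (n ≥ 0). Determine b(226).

Listing terms: b(0) = 4, b(1) = 6, b(2) = 1, b(3) = 8, b(4) = 7, b(5) = 4.
Since b(5) = b(0) = 4, the sequence is periodic with period 5.
So b(226) = b(0 + ((226-0) mod 5)) = b(1) = 6.

6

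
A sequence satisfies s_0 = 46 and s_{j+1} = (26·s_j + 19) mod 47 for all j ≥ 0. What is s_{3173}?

Computing terms: s_0 = 46, s_1 = 40, s_2 = 25, s_3 = 11, s_4 = 23, s_5 = 6, s_6 = 34, s_7 = 10, s_8 = 44, s_9 = 35, s_{10} = 36, s_{11} = 15, s_{12} = 33, s_{13} = 31, s_{14} = 26, s_{15} = 37, s_{16} = 41, s_{17} = 4, s_{18} = 29, s_{19} = 21, s_{20} = 1, s_{21} = 45, s_{22} = 14, s_{23} = 7, s_{24} = 13, s_{25} = 28, s_{26} = 42, s_{27} = 30, s_{28} = 0, s_{29} = 19, s_{30} = 43, s_{31} = 9, s_{32} = 18, s_{33} = 17, s_{34} = 38, s_{35} = 20, s_{36} = 22, s_{37} = 27, s_{38} = 16, s_{39} = 12, s_{40} = 2, s_{41} = 24, s_{42} = 32, s_{43} = 5, s_{44} = 8, s_{45} = 39, s_{46} = 46.
The sequence repeats with period 46.
So s_{3173} = s_{0 + ((3173-0) mod 46)} = s_{45} = 39.

39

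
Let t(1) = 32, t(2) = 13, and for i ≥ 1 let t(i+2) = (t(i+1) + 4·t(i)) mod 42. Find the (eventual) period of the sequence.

48

t(1) = 32, t(2) = 13, t(3) = 15, t(4) = 25, t(5) = 1, t(6) = 17, t(7) = 21, t(8) = 5, t(9) = 5, t(10) = 25, t(11) = 3, t(12) = 19, t(13) = 31, t(14) = 23, t(15) = 21, t(16) = 29, t(17) = 29, t(18) = 19, t(19) = 9, t(20) = 1, t(21) = 37, t(22) = 41, t(23) = 21, t(24) = 17, t(25) = 17, t(26) = 1, t(27) = 27, t(28) = 31, t(29) = 13, t(30) = 11, t(31) = 21, t(32) = 23, t(33) = 23, t(34) = 31, t(35) = 39, t(36) = 37, t(37) = 25, t(38) = 5, t(39) = 21, t(40) = 41, t(41) = 41, t(42) = 37, t(43) = 33, t(44) = 13, t(45) = 19, t(46) = 29, t(47) = 21, t(48) = 11, t(49) = 11, t(50) = 13, t(51) = 15.
Since (t(50), t(51)) = (t(2), t(3)) = (13, 15) (two consecutive terms determine the rest), the sequence is eventually periodic: after a pre-period of length 1 it cycles with period 48.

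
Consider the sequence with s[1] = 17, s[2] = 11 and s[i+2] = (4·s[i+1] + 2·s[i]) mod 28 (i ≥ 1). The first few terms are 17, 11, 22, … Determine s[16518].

Computing terms: s[1] = 17,  s[2] = 11,  s[3] = 22,  s[4] = 26,  s[5] = 8,  s[6] = 0,  s[7] = 16,  s[8] = 8,  s[9] = 8,  s[10] = 20,  s[11] = 12,  s[12] = 4,  s[13] = 12,  s[14] = 0,  s[15] = 24,  s[16] = 12,  s[17] = 12,  s[18] = 16,  s[19] = 4,  s[20] = 20,  s[21] = 4,  s[22] = 0,  s[23] = 8,  s[24] = 4,  s[25] = 4,  s[26] = 24,  s[27] = 20,  s[28] = 16,  s[29] = 20,  s[30] = 0,  s[31] = 12,  s[32] = 20,  s[33] = 20,  s[34] = 8,  s[35] = 16,  s[36] = 24,  s[37] = 16,  s[38] = 0,  s[39] = 4,  s[40] = 16,  s[41] = 16,  s[42] = 12,  s[43] = 24,  s[44] = 8,  s[45] = 24,  s[46] = 0,  s[47] = 20,  s[48] = 24,  s[49] = 24,  s[50] = 4,  s[51] = 8,  s[52] = 12,  s[53] = 8,  s[54] = 0.
Since (s[53], s[54]) = (s[5], s[6]) = (8, 0) (two consecutive terms determine the rest), the sequence is eventually periodic: after a pre-period of length 4 it cycles with period 48.
For i ≥ 5, s[i] depends only on (i - 5) mod 48. (16518 - 5) mod 48 = 1, so s[16518] = s[6] = 0.

0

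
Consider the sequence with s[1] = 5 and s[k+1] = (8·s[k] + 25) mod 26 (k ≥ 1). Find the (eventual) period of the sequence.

4

s[1] = 5; s[2] = 13; s[3] = 25; s[4] = 17; s[5] = 5.
The sequence repeats with period 4.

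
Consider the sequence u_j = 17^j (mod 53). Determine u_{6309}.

7

Computing terms: u_1 = 17; u_2 = 24; u_3 = 37; u_4 = 46; u_5 = 40; u_6 = 44; u_7 = 6; u_8 = 49; u_9 = 38; u_{10} = 10; u_{11} = 11; u_{12} = 28; u_{13} = 52; u_{14} = 36; u_{15} = 29; u_{16} = 16; u_{17} = 7; u_{18} = 13; u_{19} = 9; u_{20} = 47; u_{21} = 4; u_{22} = 15; u_{23} = 43; u_{24} = 42; u_{25} = 25; u_{26} = 1; u_{27} = 17.
The sequence repeats with period 26.
So u_{6309} = u_{1 + ((6309-1) mod 26)} = u_{17} = 7.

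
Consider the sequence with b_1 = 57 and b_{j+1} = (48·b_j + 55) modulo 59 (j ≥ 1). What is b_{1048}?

Computing terms: b_1 = 57, b_2 = 18, b_3 = 34, b_4 = 35, b_5 = 24, b_6 = 27, b_7 = 53, b_8 = 3, b_9 = 22, b_{10} = 49, b_{11} = 47, b_{12} = 10, b_{13} = 4, b_{14} = 11, b_{15} = 52, b_{16} = 14, b_{17} = 19, b_{18} = 23, b_{19} = 38, b_{20} = 50, b_{21} = 36, b_{22} = 13, b_{23} = 30, b_{24} = 20, b_{25} = 12, b_{26} = 41, b_{27} = 17, b_{28} = 45, b_{29} = 32, b_{30} = 57.
Since b_{30} = b_1 = 57, the sequence is periodic with period 29.
(1048 - 1) mod 29 = 3, so b_{1048} = b_4 = 35.

35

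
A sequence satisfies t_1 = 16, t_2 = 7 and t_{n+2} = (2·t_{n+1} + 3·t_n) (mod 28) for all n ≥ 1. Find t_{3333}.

Listing terms: t_1 = 16; t_2 = 7; t_3 = 6; t_4 = 5; t_5 = 0; t_6 = 15; t_7 = 2; t_8 = 21; t_9 = 20; t_{10} = 19; t_{11} = 14; t_{12} = 1; t_{13} = 16; t_{14} = 7.
The sequence repeats with period 12.
So t_{3333} = t_{1 + ((3333-1) mod 12)} = t_9 = 20.

20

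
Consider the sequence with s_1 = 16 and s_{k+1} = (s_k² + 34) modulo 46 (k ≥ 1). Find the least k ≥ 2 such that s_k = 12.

We have s_1 = 16; s_2 = 14; s_3 = 0; s_4 = 34; s_5 = 40; s_6 = 24; s_7 = 12; s_8 = 40.
Since s_8 = s_5 = 40, the sequence is eventually periodic: after a pre-period of length 4 it cycles with period 3.
The value 12 first appears (with k ≥ 2) at s_7.

7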